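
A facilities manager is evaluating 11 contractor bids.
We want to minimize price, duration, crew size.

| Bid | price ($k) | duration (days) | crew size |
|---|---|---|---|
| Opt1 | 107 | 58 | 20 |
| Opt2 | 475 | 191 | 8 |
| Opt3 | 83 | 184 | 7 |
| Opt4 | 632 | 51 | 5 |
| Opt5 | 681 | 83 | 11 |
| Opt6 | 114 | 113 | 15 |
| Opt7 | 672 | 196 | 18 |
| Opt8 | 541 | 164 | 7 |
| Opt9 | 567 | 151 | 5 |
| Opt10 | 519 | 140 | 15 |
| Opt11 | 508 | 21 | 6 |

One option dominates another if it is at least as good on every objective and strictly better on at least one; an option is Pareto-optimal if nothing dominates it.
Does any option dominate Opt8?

Opt11 vs Opt8: price 508≤541, duration 21≤164, crew size 6≤7 — Opt11 is at least as good on every objective and strictly better on at least one, so Opt11 dominates Opt8.

Yes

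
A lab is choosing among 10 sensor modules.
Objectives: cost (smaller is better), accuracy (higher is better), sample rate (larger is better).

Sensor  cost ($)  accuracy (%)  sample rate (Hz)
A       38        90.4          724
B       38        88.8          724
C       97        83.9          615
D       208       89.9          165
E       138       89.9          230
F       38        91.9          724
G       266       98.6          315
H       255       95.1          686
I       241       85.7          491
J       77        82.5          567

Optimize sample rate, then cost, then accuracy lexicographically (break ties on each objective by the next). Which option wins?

First maximize sample rate: best is 724, kept {A, B, F}.
Then minimize cost: best is 38, kept {A, B, F}.
Then maximize accuracy: best is 91.9, kept {F}.

F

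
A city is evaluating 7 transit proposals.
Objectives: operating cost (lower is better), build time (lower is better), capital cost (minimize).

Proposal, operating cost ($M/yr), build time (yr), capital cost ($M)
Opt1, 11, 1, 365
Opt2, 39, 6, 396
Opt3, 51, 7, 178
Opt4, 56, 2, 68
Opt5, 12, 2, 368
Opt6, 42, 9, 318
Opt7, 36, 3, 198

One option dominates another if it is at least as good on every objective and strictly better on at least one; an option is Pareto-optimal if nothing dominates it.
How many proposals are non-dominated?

4

Opt1: not dominated (best operating cost).
Opt2: dominated by Opt1 (operating cost 11≤39, build time 1≤6, capital cost 365≤396).
Opt3: not dominated.
Opt4: not dominated (best capital cost).
Opt5: dominated by Opt1 (operating cost 11≤12, build time 1≤2, capital cost 365≤368).
Opt6: dominated by Opt7 (operating cost 36≤42, build time 3≤9, capital cost 198≤318).
Opt7: not dominated.
Pareto-optimal: Opt1, Opt3, Opt4, Opt7 → 4.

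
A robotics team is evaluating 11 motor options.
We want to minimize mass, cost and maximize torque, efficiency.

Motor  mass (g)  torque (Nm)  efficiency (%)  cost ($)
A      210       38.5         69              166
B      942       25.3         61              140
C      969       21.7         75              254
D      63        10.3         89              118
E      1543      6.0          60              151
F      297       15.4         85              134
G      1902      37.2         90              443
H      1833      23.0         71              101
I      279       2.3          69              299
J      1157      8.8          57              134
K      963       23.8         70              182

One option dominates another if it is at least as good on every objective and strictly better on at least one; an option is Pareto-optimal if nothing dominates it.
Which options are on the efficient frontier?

A: not dominated (best torque).
B: not dominated.
C: not dominated.
D: not dominated (best mass).
E: dominated by B (mass 942≤1543, torque 25.3≥6.0, efficiency 61≥60, cost 140≤151).
F: not dominated.
G: not dominated (best efficiency).
H: not dominated (best cost).
I: dominated by A (mass 210≤279, torque 38.5≥2.3, efficiency 69≥69, cost 166≤299).
J: dominated by D (mass 63≤1157, torque 10.3≥8.8, efficiency 89≥57, cost 118≤134).
K: not dominated.

A, B, C, D, F, G, H, K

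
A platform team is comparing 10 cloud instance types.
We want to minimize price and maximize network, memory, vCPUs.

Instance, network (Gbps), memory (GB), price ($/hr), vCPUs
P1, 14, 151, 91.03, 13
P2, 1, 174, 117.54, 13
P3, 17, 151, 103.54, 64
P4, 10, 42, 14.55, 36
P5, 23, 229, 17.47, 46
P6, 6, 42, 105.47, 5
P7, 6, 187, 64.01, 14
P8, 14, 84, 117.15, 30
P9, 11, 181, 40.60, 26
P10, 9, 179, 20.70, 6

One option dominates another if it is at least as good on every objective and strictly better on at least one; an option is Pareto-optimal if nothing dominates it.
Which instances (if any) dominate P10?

P5: network 23≥9, memory 229≥179, price 17.47≤20.70, vCPUs 46≥6 — dominates P10.
Others (P1, P2, P3, P4, P6, P7, P8, P9) are each worse than P10 on at least one objective.

P5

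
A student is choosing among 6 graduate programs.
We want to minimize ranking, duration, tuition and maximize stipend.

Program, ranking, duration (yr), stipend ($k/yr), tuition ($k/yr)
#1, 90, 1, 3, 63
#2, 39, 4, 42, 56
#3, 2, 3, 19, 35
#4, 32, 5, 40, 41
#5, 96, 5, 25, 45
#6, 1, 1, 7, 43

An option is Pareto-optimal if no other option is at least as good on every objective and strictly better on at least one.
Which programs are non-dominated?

#1: dominated by #6 (ranking 1≤90, duration 1≤1, stipend 7≥3, tuition 43≤63).
#2: not dominated (best stipend).
#3: not dominated (best tuition).
#4: not dominated.
#5: dominated by #4 (ranking 32≤96, duration 5≤5, stipend 40≥25, tuition 41≤45).
#6: not dominated (best ranking).

#2, #3, #4, #6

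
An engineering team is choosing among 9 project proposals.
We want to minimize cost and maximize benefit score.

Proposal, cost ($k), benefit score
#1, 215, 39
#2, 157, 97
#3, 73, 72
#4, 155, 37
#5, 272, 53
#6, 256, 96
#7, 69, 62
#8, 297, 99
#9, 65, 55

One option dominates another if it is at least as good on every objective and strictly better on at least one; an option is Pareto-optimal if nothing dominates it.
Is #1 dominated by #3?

#3 vs #1: cost 73≤215, benefit score 72≥39 — #3 is at least as good on every objective with at least one strict improvement.

Yes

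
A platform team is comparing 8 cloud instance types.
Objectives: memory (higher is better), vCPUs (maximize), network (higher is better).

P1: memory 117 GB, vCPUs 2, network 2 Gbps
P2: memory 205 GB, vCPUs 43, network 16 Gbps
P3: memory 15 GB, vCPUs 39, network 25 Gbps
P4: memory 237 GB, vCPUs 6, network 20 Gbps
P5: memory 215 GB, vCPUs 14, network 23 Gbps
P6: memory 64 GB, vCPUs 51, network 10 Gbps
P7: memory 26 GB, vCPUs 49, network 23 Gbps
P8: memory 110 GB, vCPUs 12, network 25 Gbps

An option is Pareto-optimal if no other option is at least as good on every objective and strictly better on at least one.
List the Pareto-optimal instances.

P1: dominated by P2 (memory 205≥117, vCPUs 43≥2, network 16≥2).
P2: not dominated.
P3: not dominated.
P4: not dominated (best memory).
P5: not dominated.
P6: not dominated (best vCPUs).
P7: not dominated.
P8: not dominated.

P2, P3, P4, P5, P6, P7, P8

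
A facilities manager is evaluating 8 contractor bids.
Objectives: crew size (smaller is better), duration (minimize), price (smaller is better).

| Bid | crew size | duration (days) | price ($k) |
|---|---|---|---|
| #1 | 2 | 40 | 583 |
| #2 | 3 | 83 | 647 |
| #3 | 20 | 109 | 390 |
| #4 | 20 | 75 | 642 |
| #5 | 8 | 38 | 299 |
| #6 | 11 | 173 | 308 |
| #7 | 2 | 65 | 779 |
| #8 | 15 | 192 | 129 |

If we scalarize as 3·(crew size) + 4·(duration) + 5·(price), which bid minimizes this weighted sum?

#8

#1: 3·2 + 4·40 + 5·583 = 3081
#2: 3·3 + 4·83 + 5·647 = 3576
#3: 3·20 + 4·109 + 5·390 = 2446
#4: 3·20 + 4·75 + 5·642 = 3570
#5: 3·8 + 4·38 + 5·299 = 1671
#6: 3·11 + 4·173 + 5·308 = 2265
#7: 3·2 + 4·65 + 5·779 = 4161
#8: 3·15 + 4·192 + 5·129 = 1458
Lowest: #8 at 1458.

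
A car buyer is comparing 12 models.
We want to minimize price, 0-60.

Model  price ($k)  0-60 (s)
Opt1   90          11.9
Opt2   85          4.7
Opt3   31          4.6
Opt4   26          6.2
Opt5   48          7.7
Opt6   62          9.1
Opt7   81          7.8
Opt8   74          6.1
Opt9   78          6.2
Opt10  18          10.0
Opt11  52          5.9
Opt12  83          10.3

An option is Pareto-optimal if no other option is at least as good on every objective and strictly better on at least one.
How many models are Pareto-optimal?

3

Opt1: dominated by Opt2 (price 85≤90, 0-60 4.7≤11.9).
Opt2: dominated by Opt3 (price 31≤85, 0-60 4.6≤4.7).
Opt3: not dominated (best 0-60).
Opt4: not dominated.
Opt5: dominated by Opt3 (price 31≤48, 0-60 4.6≤7.7).
Opt6: dominated by Opt3 (price 31≤62, 0-60 4.6≤9.1).
Opt7: dominated by Opt3 (price 31≤81, 0-60 4.6≤7.8).
Opt8: dominated by Opt3 (price 31≤74, 0-60 4.6≤6.1).
Opt9: dominated by Opt3 (price 31≤78, 0-60 4.6≤6.2).
Opt10: not dominated (best price).
Opt11: dominated by Opt3 (price 31≤52, 0-60 4.6≤5.9).
Opt12: dominated by Opt3 (price 31≤83, 0-60 4.6≤10.3).
Pareto-optimal: Opt3, Opt4, Opt10 → 3.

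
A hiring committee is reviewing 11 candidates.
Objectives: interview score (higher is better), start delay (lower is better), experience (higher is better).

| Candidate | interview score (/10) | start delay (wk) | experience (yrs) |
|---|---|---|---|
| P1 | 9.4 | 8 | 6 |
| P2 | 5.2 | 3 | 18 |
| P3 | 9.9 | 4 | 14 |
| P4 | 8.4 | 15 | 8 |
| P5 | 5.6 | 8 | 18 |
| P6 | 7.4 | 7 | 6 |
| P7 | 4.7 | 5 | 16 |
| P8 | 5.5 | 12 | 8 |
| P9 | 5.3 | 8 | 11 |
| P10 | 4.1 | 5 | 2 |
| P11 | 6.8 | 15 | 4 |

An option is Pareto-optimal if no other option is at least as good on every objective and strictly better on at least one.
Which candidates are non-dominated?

P1: dominated by P3 (interview score 9.9≥9.4, start delay 4≤8, experience 14≥6).
P2: not dominated (best start delay).
P3: not dominated (best interview score).
P4: dominated by P3 (interview score 9.9≥8.4, start delay 4≤15, experience 14≥8).
P5: not dominated.
P6: dominated by P3 (interview score 9.9≥7.4, start delay 4≤7, experience 14≥6).
P7: dominated by P2 (interview score 5.2≥4.7, start delay 3≤5, experience 18≥16).
P8: dominated by P3 (interview score 9.9≥5.5, start delay 4≤12, experience 14≥8).
P9: dominated by P3 (interview score 9.9≥5.3, start delay 4≤8, experience 14≥11).
P10: dominated by P2 (interview score 5.2≥4.1, start delay 3≤5, experience 18≥2).
P11: dominated by P1 (interview score 9.4≥6.8, start delay 8≤15, experience 6≥4).

P2, P3, P5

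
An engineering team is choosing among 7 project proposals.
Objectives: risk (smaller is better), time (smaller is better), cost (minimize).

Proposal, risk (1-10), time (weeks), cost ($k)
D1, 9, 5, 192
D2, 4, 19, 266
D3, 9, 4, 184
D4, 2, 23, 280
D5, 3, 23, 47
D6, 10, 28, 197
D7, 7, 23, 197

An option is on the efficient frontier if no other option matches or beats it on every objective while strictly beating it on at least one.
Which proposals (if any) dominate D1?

D3: risk 9≤9, time 4≤5, cost 184≤192 — dominates D1.
Others (D2, D4, D5, D6, D7) are each worse than D1 on at least one objective.

D3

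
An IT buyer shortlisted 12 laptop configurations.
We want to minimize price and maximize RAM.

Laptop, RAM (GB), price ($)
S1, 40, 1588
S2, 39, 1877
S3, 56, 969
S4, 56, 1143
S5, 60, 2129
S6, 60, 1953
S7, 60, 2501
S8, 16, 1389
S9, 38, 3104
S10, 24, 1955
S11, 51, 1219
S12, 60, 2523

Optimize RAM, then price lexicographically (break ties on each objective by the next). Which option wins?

S6

First maximize RAM: best is 60, kept {S5, S6, S7, S12}.
Then minimize price: best is 1953, kept {S6}.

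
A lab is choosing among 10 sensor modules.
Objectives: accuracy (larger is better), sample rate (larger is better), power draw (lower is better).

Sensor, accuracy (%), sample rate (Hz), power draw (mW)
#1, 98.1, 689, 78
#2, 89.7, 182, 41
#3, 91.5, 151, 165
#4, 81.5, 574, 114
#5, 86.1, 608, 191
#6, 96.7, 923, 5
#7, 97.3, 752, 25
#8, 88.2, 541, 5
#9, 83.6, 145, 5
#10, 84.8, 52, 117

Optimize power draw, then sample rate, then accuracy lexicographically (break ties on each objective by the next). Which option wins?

First minimize power draw: best is 5, kept {#6, #8, #9}.
Then maximize sample rate: best is 923, kept {#6}.

#6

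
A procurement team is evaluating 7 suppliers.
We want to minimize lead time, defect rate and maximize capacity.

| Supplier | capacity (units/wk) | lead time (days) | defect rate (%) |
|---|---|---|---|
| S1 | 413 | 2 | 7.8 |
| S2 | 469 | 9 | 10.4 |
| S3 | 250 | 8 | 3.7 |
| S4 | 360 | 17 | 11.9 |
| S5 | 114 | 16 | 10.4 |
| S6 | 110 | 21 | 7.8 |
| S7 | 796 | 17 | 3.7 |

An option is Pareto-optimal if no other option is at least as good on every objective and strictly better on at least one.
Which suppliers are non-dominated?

S1, S2, S3, S7

S1: not dominated (best lead time).
S2: not dominated.
S3: not dominated.
S4: dominated by S1 (capacity 413≥360, lead time 2≤17, defect rate 7.8≤11.9).
S5: dominated by S1 (capacity 413≥114, lead time 2≤16, defect rate 7.8≤10.4).
S6: dominated by S1 (capacity 413≥110, lead time 2≤21, defect rate 7.8≤7.8).
S7: not dominated (best capacity).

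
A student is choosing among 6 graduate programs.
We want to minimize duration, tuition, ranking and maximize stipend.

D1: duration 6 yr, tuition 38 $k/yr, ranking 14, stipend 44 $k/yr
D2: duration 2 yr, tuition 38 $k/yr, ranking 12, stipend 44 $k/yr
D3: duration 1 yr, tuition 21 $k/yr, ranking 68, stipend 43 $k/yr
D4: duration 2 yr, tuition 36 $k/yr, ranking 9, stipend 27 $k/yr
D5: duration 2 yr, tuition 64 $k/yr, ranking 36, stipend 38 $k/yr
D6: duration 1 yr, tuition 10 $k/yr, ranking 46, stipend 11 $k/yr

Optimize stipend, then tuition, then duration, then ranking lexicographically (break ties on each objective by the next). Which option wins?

D2

First maximize stipend: best is 44, kept {D1, D2}.
Then minimize tuition: best is 38, kept {D1, D2}.
Then minimize duration: best is 2, kept {D2}.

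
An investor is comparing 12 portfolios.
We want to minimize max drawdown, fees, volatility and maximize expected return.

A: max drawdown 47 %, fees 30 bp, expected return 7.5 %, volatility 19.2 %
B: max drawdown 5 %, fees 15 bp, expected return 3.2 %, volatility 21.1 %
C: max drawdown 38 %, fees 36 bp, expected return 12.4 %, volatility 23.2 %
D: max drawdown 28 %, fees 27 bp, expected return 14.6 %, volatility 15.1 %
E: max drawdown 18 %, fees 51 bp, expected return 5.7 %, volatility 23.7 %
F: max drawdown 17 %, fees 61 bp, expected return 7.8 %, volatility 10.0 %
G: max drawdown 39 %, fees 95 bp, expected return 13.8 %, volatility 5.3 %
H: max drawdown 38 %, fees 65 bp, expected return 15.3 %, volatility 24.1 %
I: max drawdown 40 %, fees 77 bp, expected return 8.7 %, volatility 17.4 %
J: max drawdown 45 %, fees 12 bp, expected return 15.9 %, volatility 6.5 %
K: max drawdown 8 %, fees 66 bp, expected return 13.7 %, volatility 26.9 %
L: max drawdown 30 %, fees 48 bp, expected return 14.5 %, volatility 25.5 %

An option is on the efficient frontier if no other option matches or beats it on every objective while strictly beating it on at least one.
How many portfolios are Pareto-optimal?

8

A: dominated by D (max drawdown 28≤47, fees 27≤30, expected return 14.6≥7.5, volatility 15.1≤19.2).
B: not dominated (best max drawdown).
C: dominated by D (max drawdown 28≤38, fees 27≤36, expected return 14.6≥12.4, volatility 15.1≤23.2).
D: not dominated.
E: not dominated.
F: not dominated.
G: not dominated (best volatility).
H: not dominated.
I: dominated by D (max drawdown 28≤40, fees 27≤77, expected return 14.6≥8.7, volatility 15.1≤17.4).
J: not dominated (best fees).
K: not dominated.
L: dominated by D (max drawdown 28≤30, fees 27≤48, expected return 14.6≥14.5, volatility 15.1≤25.5).
Pareto-optimal: B, D, E, F, G, H, J, K → 8.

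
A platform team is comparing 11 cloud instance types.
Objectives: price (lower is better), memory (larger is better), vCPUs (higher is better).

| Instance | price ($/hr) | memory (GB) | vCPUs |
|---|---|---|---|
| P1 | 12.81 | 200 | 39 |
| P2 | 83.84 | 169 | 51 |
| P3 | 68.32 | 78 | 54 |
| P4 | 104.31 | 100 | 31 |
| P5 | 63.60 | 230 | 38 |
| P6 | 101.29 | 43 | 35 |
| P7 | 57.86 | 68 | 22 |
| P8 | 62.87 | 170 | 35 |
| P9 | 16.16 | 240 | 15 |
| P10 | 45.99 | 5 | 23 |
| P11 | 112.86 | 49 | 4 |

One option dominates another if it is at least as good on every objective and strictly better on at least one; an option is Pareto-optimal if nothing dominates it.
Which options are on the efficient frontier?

P1: not dominated (best price).
P2: not dominated.
P3: not dominated (best vCPUs).
P4: dominated by P1 (price 12.81≤104.31, memory 200≥100, vCPUs 39≥31).
P5: not dominated.
P6: dominated by P1 (price 12.81≤101.29, memory 200≥43, vCPUs 39≥35).
P7: dominated by P1 (price 12.81≤57.86, memory 200≥68, vCPUs 39≥22).
P8: dominated by P1 (price 12.81≤62.87, memory 200≥170, vCPUs 39≥35).
P9: not dominated (best memory).
P10: dominated by P1 (price 12.81≤45.99, memory 200≥5, vCPUs 39≥23).
P11: dominated by P1 (price 12.81≤112.86, memory 200≥49, vCPUs 39≥4).

P1, P2, P3, P5, P9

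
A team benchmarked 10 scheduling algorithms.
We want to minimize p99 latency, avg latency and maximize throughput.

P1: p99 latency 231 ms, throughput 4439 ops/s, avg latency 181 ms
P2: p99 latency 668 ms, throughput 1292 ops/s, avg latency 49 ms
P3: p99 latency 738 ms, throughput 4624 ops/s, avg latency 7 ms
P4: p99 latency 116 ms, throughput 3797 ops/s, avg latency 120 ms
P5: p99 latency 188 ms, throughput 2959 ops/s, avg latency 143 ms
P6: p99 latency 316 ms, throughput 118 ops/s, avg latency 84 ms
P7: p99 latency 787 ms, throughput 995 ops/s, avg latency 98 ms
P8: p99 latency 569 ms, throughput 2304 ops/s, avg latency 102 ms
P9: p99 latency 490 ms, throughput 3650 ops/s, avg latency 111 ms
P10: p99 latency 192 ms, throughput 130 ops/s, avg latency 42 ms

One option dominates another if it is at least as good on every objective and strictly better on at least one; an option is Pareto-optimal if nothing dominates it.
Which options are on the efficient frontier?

P1, P2, P3, P4, P8, P9, P10

P1: not dominated.
P2: not dominated.
P3: not dominated (best throughput).
P4: not dominated (best p99 latency).
P5: dominated by P4 (p99 latency 116≤188, throughput 3797≥2959, avg latency 120≤143).
P6: dominated by P10 (p99 latency 192≤316, throughput 130≥118, avg latency 42≤84).
P7: dominated by P2 (p99 latency 668≤787, throughput 1292≥995, avg latency 49≤98).
P8: not dominated.
P9: not dominated.
P10: not dominated.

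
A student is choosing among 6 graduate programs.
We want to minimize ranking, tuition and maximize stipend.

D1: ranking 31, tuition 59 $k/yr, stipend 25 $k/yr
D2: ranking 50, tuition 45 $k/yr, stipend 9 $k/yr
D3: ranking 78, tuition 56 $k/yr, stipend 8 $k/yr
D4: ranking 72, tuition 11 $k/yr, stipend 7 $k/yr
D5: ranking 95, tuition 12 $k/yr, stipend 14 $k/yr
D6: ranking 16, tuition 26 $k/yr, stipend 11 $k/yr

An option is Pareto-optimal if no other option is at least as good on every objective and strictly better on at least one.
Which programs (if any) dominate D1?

D2: worse on ranking (50 vs 31).
D3: worse on ranking (78 vs 31).
D4: worse on ranking (72 vs 31).
D5: worse on ranking (95 vs 31).
D6: worse on stipend (11 vs 25).
No option dominates D1.

none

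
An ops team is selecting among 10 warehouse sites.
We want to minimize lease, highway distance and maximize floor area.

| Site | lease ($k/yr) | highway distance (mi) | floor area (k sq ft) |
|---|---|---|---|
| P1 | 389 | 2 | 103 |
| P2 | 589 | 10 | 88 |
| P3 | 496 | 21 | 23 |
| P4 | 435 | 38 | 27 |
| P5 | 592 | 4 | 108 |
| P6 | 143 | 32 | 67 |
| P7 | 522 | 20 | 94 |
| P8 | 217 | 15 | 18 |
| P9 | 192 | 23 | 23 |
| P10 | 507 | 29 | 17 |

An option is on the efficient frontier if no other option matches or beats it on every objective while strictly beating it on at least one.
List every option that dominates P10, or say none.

P1: lease 389≤507, highway distance 2≤29, floor area 103≥17 — dominates P10.
P3: lease 496≤507, highway distance 21≤29, floor area 23≥17 — dominates P10.
P8: lease 217≤507, highway distance 15≤29, floor area 18≥17 — dominates P10.
P9: lease 192≤507, highway distance 23≤29, floor area 23≥17 — dominates P10.
Others (P2, P4, P5, P6, P7) are each worse than P10 on at least one objective.

P1, P3, P8, P9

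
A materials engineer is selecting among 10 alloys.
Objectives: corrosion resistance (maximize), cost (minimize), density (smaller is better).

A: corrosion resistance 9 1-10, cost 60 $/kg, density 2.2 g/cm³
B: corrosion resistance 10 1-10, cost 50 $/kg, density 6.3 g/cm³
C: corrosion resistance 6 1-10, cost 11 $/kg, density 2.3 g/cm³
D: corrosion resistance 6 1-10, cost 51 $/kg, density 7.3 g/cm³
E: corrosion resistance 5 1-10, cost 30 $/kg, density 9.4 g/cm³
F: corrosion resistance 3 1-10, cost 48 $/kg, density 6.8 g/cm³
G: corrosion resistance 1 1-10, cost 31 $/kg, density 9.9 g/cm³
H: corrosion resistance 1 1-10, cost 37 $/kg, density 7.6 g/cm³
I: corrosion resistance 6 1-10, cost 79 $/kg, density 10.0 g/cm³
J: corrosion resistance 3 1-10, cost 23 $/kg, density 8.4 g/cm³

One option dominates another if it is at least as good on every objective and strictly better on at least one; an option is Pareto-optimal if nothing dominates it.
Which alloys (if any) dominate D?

B, C

B: corrosion resistance 10≥6, cost 50≤51, density 6.3≤7.3 — dominates D.
C: corrosion resistance 6≥6, cost 11≤51, density 2.3≤7.3 — dominates D.
Others (A, E, F, G, H, I, J) are each worse than D on at least one objective.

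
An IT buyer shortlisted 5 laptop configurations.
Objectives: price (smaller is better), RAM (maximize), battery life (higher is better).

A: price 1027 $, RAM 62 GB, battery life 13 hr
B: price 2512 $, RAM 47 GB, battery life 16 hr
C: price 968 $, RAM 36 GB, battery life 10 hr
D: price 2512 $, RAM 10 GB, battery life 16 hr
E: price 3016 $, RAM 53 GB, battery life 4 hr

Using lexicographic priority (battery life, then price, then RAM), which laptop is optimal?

B

First maximize battery life: best is 16, kept {B, D}.
Then minimize price: best is 2512, kept {B, D}.
Then maximize RAM: best is 47, kept {B}.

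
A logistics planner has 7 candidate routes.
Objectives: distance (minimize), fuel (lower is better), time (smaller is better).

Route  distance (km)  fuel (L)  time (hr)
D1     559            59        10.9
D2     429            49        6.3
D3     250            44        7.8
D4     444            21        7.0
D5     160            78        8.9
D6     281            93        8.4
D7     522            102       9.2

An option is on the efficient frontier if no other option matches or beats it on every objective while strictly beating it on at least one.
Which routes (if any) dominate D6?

D3: distance 250≤281, fuel 44≤93, time 7.8≤8.4 — dominates D6.
Others (D1, D2, D4, D5, D7) are each worse than D6 on at least one objective.

D3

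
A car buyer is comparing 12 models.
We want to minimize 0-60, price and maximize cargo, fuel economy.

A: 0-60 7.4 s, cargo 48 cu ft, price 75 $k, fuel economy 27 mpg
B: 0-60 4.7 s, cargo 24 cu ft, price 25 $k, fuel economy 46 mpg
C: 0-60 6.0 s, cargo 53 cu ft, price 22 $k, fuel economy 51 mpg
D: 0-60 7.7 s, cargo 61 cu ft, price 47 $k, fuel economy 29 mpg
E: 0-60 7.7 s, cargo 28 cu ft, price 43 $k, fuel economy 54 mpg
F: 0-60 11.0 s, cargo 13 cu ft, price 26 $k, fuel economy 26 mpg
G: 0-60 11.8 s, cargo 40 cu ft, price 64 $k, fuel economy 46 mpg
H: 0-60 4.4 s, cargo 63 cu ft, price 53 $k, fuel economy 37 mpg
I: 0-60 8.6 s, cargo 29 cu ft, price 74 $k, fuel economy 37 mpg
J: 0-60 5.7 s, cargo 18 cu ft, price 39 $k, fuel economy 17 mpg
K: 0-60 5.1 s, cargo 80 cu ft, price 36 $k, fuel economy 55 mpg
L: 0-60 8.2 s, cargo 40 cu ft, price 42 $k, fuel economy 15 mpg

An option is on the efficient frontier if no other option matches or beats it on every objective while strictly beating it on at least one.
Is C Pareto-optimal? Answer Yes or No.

Yes

A: worse on 0-60 (7.4 vs 6.0).
B: worse on cargo (24 vs 53).
D: worse on 0-60 (7.7 vs 6.0).
E: worse on 0-60 (7.7 vs 6.0).
F: worse on 0-60 (11.0 vs 6.0).
G: worse on 0-60 (11.8 vs 6.0).
H: worse on price (53 vs 22).
I: worse on 0-60 (8.6 vs 6.0).
J: worse on cargo (18 vs 53).
K: worse on price (36 vs 22).
L: worse on 0-60 (8.2 vs 6.0).
No option is at least as good as C on every objective and strictly better on one.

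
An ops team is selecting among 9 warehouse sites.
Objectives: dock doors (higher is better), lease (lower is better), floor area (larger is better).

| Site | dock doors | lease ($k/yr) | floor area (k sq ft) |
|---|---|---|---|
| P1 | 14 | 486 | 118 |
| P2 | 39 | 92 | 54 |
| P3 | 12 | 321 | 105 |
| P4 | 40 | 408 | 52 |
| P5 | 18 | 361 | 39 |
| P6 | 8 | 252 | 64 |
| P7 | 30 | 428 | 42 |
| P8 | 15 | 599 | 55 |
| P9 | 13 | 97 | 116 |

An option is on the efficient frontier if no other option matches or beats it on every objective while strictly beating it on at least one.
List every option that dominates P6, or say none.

P9: dock doors 13≥8, lease 97≤252, floor area 116≥64 — dominates P6.
Others (P1, P2, P3, P4, P5, P7, P8) are each worse than P6 on at least one objective.

P9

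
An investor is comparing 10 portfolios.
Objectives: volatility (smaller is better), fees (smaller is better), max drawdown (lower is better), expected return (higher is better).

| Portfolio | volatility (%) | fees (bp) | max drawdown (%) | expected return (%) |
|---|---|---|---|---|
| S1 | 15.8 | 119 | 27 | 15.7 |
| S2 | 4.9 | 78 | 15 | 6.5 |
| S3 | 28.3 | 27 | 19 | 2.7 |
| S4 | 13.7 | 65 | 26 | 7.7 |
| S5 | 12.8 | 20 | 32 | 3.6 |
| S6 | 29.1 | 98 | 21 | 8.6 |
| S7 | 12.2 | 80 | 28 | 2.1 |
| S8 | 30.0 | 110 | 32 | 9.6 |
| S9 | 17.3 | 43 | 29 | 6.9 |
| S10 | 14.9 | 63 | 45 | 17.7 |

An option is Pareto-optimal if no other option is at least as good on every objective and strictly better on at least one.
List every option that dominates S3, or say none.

none

S1: worse on fees (119 vs 27).
S2: worse on fees (78 vs 27).
S4: worse on fees (65 vs 27).
S5: worse on max drawdown (32 vs 19).
S6: worse on volatility (29.1 vs 28.3).
S7: worse on fees (80 vs 27).
S8: worse on volatility (30.0 vs 28.3).
S9: worse on fees (43 vs 27).
S10: worse on fees (63 vs 27).
No option dominates S3.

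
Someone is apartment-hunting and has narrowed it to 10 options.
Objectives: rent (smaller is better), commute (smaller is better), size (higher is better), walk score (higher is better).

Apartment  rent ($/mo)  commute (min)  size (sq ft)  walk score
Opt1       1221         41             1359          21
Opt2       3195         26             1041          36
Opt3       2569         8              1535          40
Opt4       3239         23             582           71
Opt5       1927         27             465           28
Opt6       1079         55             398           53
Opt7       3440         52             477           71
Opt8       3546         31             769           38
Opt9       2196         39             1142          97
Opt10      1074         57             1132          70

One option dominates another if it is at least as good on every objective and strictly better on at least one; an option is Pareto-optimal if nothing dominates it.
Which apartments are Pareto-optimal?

Opt1, Opt3, Opt4, Opt5, Opt6, Opt9, Opt10

Opt1: not dominated.
Opt2: dominated by Opt3 (rent 2569≤3195, commute 8≤26, size 1535≥1041, walk score 40≥36).
Opt3: not dominated (best commute).
Opt4: not dominated.
Opt5: not dominated.
Opt6: not dominated.
Opt7: dominated by Opt4 (rent 3239≤3440, commute 23≤52, size 582≥477, walk score 71≥71).
Opt8: dominated by Opt3 (rent 2569≤3546, commute 8≤31, size 1535≥769, walk score 40≥38).
Opt9: not dominated (best walk score).
Opt10: not dominated (best rent).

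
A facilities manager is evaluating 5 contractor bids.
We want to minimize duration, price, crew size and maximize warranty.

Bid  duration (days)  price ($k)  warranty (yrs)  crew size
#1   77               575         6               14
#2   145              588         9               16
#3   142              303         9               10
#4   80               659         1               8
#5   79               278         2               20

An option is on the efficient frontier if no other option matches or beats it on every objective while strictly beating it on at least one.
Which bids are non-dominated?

#1, #3, #4, #5

#1: not dominated (best duration).
#2: dominated by #3 (duration 142≤145, price 303≤588, warranty 9≥9, crew size 10≤16).
#3: not dominated.
#4: not dominated (best crew size).
#5: not dominated (best price).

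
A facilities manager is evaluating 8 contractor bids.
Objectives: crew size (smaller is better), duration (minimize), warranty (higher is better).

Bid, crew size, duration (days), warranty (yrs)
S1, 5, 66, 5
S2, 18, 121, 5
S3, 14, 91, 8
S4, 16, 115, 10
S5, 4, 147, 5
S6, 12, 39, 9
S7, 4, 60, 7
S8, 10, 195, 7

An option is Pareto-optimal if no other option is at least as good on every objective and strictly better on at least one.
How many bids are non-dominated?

3

S1: dominated by S7 (crew size 4≤5, duration 60≤66, warranty 7≥5).
S2: dominated by S1 (crew size 5≤18, duration 66≤121, warranty 5≥5).
S3: dominated by S6 (crew size 12≤14, duration 39≤91, warranty 9≥8).
S4: not dominated (best warranty).
S5: dominated by S7 (crew size 4≤4, duration 60≤147, warranty 7≥5).
S6: not dominated (best duration).
S7: not dominated.
S8: dominated by S7 (crew size 4≤10, duration 60≤195, warranty 7≥7).
Pareto-optimal: S4, S6, S7 → 3.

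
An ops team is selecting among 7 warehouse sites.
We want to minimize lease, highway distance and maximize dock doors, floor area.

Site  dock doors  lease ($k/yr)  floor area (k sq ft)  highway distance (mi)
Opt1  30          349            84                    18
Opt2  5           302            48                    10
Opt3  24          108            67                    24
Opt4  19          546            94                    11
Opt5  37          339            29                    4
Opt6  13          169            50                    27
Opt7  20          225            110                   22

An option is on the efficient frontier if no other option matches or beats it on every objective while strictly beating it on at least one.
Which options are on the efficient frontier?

Opt1: not dominated.
Opt2: not dominated.
Opt3: not dominated (best lease).
Opt4: not dominated.
Opt5: not dominated (best dock doors).
Opt6: dominated by Opt3 (dock doors 24≥13, lease 108≤169, floor area 67≥50, highway distance 24≤27).
Opt7: not dominated (best floor area).

Opt1, Opt2, Opt3, Opt4, Opt5, Opt7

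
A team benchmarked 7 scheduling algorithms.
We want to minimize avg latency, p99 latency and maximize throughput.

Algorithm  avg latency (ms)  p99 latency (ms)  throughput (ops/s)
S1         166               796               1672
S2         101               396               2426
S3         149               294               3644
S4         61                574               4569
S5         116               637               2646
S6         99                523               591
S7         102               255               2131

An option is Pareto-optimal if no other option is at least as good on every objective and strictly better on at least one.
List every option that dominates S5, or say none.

S4

S4: avg latency 61≤116, p99 latency 574≤637, throughput 4569≥2646 — dominates S5.
Others (S1, S2, S3, S6, S7) are each worse than S5 on at least one objective.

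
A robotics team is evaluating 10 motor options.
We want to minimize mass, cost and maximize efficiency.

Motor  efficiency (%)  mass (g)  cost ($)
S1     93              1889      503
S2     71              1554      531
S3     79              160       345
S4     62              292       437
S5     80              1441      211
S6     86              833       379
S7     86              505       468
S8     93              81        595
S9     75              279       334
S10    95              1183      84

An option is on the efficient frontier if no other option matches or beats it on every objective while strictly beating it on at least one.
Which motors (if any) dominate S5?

S10: efficiency 95≥80, mass 1183≤1441, cost 84≤211 — dominates S5.
Others (S1, S2, S3, S4, S6, S7, S8, S9) are each worse than S5 on at least one objective.

S10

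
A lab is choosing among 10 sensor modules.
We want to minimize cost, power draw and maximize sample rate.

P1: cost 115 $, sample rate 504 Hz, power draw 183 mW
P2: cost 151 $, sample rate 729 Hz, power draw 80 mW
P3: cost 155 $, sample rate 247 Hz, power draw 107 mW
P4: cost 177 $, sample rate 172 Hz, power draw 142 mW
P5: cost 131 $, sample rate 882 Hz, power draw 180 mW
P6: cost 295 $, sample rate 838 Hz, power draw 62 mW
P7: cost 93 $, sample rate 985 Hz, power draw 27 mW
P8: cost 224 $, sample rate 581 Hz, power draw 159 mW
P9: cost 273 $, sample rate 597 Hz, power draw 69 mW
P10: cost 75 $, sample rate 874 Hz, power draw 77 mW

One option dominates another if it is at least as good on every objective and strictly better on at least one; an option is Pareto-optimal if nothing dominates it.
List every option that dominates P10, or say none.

none

P1: worse on cost (115 vs 75).
P2: worse on cost (151 vs 75).
P3: worse on cost (155 vs 75).
P4: worse on cost (177 vs 75).
P5: worse on cost (131 vs 75).
P6: worse on cost (295 vs 75).
P7: worse on cost (93 vs 75).
P8: worse on cost (224 vs 75).
P9: worse on cost (273 vs 75).
No option dominates P10.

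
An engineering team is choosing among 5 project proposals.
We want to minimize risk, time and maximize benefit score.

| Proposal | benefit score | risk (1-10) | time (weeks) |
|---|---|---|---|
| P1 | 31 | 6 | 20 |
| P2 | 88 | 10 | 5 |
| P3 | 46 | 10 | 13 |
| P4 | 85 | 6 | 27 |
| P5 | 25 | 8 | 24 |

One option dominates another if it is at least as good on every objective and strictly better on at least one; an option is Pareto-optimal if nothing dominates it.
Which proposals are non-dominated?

P1: not dominated.
P2: not dominated (best benefit score).
P3: dominated by P2 (benefit score 88≥46, risk 10≤10, time 5≤13).
P4: not dominated.
P5: dominated by P1 (benefit score 31≥25, risk 6≤8, time 20≤24).

P1, P2, P4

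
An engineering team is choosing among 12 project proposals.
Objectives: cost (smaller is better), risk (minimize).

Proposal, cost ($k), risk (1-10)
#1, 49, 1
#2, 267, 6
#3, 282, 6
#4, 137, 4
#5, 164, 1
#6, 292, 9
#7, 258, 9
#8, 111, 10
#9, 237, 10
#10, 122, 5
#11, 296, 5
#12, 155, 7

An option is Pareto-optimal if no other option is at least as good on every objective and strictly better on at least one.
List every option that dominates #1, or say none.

none

#2: worse on cost (267 vs 49).
#3: worse on cost (282 vs 49).
#4: worse on cost (137 vs 49).
#5: worse on cost (164 vs 49).
#6: worse on cost (292 vs 49).
#7: worse on cost (258 vs 49).
#8: worse on cost (111 vs 49).
#9: worse on cost (237 vs 49).
#10: worse on cost (122 vs 49).
#11: worse on cost (296 vs 49).
#12: worse on cost (155 vs 49).
No option dominates #1.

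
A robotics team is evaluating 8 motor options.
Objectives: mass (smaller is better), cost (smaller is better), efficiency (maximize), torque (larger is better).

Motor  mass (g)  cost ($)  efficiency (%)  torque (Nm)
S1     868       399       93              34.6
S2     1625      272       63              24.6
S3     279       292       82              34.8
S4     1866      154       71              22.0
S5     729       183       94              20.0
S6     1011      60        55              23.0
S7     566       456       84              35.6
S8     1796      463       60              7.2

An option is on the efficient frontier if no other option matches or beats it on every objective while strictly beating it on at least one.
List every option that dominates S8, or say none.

S1: mass 868≤1796, cost 399≤463, efficiency 93≥60, torque 34.6≥7.2 — dominates S8.
S2: mass 1625≤1796, cost 272≤463, efficiency 63≥60, torque 24.6≥7.2 — dominates S8.
S3: mass 279≤1796, cost 292≤463, efficiency 82≥60, torque 34.8≥7.2 — dominates S8.
S5: mass 729≤1796, cost 183≤463, efficiency 94≥60, torque 20.0≥7.2 — dominates S8.
S7: mass 566≤1796, cost 456≤463, efficiency 84≥60, torque 35.6≥7.2 — dominates S8.
Others (S4, S6) are each worse than S8 on at least one objective.

S1, S2, S3, S5, S7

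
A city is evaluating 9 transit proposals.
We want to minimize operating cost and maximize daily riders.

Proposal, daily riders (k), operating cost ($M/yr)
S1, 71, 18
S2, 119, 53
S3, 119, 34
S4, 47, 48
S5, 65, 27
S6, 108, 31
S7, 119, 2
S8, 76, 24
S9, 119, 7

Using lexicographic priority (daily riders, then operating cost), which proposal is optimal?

S7

First maximize daily riders: best is 119, kept {S2, S3, S7, S9}.
Then minimize operating cost: best is 2, kept {S7}.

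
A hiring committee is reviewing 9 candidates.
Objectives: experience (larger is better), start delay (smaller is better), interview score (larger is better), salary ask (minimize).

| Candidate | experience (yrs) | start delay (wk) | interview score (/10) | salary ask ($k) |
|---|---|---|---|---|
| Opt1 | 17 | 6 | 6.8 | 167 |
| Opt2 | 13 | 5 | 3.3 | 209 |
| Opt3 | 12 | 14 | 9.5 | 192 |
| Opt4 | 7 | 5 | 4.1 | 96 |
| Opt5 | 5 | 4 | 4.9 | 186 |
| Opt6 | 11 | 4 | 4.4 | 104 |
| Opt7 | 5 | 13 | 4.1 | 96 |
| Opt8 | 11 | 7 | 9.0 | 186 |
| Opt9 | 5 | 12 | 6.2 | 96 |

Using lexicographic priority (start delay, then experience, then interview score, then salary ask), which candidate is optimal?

Opt6

First minimize start delay: best is 4, kept {Opt5, Opt6}.
Then maximize experience: best is 11, kept {Opt6}.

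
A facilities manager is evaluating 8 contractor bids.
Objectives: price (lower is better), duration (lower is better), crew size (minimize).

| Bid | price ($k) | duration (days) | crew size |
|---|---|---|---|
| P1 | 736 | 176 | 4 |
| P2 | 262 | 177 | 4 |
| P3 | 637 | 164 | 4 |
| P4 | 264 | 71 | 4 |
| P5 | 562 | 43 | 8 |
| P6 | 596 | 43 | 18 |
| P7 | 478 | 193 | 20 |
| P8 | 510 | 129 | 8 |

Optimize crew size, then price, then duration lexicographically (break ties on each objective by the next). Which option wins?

First minimize crew size: best is 4, kept {P1, P2, P3, P4}.
Then minimize price: best is 262, kept {P2}.

P2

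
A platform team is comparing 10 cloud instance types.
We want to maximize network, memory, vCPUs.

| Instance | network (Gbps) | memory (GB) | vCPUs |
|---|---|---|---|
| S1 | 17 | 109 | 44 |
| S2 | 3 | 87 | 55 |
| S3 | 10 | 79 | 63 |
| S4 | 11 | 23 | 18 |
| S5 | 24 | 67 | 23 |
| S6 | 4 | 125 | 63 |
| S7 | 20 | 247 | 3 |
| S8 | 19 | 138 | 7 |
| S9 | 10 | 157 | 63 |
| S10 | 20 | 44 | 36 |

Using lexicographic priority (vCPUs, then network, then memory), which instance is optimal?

S9

First maximize vCPUs: best is 63, kept {S3, S6, S9}.
Then maximize network: best is 10, kept {S3, S9}.
Then maximize memory: best is 157, kept {S9}.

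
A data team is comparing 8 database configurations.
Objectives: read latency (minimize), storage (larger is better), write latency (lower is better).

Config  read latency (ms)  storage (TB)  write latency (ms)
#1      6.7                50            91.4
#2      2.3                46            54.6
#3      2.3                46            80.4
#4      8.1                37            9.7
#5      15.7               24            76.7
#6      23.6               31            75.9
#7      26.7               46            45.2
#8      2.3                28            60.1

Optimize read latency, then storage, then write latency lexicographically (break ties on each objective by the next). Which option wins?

#2

First minimize read latency: best is 2.3, kept {#2, #3, #8}.
Then maximize storage: best is 46, kept {#2, #3}.
Then minimize write latency: best is 54.6, kept {#2}.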